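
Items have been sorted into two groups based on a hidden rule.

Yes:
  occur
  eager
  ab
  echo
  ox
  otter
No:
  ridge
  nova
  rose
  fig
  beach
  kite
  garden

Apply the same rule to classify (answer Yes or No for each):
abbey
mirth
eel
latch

Comparing the two groups points to one rule — starts with a vowel.
abbey: Yes (starts with 'a').
mirth: No (starts with 'm').
eel: Yes (starts with 'e').
latch: No (starts with 'l').

Yes, No, Yes, No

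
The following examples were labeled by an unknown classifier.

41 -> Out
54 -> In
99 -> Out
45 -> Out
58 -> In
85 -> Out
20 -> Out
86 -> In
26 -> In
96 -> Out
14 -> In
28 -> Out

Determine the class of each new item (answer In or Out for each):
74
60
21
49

In, Out, Out, Out

Rule: ≡ 2 (mod 4). This holds for each 'In' example and fails for each 'Out' one.
74: 74 mod 4 = 2 — qualifies, so In. 60: 60 mod 4 = 0 — doesn't qualify, so Out. 21: 21 mod 4 = 1 — doesn't qualify, so Out. 49: 49 mod 4 = 1 — doesn't qualify, so Out.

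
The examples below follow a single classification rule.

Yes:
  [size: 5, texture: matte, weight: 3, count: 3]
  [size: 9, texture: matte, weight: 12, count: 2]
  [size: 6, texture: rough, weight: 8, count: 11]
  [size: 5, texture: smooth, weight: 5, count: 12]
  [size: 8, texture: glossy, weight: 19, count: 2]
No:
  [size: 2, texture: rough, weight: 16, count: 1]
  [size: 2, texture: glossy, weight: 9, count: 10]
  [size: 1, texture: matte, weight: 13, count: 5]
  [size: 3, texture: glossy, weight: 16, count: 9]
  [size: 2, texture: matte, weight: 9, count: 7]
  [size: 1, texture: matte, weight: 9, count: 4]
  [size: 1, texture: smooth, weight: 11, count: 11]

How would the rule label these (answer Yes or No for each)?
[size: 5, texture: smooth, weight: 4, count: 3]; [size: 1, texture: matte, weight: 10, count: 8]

The pattern is that an item is 'Yes' exactly when: size ≥ 5.
[size: 5, texture: smooth, weight: 4, count: 3]: size = 5 — checks out, so Yes. [size: 1, texture: matte, weight: 10, count: 8]: size = 1 — fails the rule, so No.

Yes, No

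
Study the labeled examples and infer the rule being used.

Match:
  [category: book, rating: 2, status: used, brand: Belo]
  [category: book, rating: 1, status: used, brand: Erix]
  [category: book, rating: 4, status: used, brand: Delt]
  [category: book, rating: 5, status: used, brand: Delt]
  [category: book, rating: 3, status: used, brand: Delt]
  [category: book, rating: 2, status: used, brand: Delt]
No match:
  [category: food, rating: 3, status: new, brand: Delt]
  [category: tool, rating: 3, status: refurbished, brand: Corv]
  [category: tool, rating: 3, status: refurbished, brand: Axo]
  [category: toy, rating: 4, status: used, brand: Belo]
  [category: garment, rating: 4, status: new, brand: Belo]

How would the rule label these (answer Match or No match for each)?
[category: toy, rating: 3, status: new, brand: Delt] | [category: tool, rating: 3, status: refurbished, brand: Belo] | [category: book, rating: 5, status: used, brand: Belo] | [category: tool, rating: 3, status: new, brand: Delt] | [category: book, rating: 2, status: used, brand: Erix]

The rule appears to be: category is book.
[category: toy, rating: 3, status: new, brand: Delt] → category is toy → No match. [category: tool, rating: 3, status: refurbished, brand: Belo] → category is tool → No match. [category: book, rating: 5, status: used, brand: Belo] → category is book → Match. [category: tool, rating: 3, status: new, brand: Delt] → category is tool → No match. [category: book, rating: 2, status: used, brand: Erix] → category is book → Match.

No match, No match, Match, No match, Match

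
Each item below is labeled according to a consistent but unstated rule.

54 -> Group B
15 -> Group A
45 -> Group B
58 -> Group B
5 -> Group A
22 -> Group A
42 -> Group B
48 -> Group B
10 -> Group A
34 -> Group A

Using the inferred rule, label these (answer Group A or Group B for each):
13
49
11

Every 'Group A' example satisfies: at most 34. None of the 'Group B' examples do.
13 — 13 ≤ 34, hence Group A.
49 — 49 > 34, hence Group B.
11 — 11 ≤ 34, hence Group A.

Group A, Group B, Group A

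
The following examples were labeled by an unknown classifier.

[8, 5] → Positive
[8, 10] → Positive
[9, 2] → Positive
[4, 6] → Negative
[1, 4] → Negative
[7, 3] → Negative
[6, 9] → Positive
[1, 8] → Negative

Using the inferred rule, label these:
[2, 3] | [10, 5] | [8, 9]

Rule: sum ≥ 11. This holds for each 'Positive' example and fails for each 'Negative' one.

Negative, Positive, Positive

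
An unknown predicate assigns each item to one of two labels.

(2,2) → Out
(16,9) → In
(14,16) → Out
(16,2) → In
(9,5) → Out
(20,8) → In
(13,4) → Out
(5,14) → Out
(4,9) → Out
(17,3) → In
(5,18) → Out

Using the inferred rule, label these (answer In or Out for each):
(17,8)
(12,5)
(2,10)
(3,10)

In, Out, Out, Out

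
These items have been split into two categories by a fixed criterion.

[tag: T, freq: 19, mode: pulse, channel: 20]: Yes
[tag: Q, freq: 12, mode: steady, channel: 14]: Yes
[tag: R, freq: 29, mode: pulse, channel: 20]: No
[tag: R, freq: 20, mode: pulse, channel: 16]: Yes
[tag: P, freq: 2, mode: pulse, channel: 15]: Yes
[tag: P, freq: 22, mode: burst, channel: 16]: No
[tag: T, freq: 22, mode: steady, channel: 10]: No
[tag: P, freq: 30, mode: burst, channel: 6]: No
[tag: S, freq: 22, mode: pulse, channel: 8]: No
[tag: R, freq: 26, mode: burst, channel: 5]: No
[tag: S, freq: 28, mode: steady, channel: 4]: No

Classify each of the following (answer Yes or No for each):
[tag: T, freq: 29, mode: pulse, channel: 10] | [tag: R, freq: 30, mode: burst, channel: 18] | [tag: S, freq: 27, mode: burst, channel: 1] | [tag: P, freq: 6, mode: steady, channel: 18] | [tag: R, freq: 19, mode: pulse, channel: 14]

No, No, No, Yes, Yes

Every 'Yes' example satisfies: freq ≤ 20. None of the 'No' examples do.
[tag: T, freq: 29, mode: pulse, channel: 10] → freq = 29 → No.
[tag: R, freq: 30, mode: burst, channel: 18] → freq = 30 → No.
[tag: S, freq: 27, mode: burst, channel: 1] → freq = 27 → No.
[tag: P, freq: 6, mode: steady, channel: 18] → freq = 6 → Yes.
[tag: R, freq: 19, mode: pulse, channel: 14] → freq = 19 → Yes.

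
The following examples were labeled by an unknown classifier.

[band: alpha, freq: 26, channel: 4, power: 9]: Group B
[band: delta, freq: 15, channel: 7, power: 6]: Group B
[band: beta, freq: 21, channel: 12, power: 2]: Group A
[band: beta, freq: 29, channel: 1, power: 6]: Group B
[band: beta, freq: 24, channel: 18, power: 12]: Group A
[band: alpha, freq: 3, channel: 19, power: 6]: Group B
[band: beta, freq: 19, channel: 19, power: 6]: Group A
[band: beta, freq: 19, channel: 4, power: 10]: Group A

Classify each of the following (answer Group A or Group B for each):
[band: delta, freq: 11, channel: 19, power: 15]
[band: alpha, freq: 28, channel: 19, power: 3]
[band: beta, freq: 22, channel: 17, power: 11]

Group B, Group B, Group A

The pattern is that an item is 'Group A' exactly when: band is beta AND freq ≤ 24.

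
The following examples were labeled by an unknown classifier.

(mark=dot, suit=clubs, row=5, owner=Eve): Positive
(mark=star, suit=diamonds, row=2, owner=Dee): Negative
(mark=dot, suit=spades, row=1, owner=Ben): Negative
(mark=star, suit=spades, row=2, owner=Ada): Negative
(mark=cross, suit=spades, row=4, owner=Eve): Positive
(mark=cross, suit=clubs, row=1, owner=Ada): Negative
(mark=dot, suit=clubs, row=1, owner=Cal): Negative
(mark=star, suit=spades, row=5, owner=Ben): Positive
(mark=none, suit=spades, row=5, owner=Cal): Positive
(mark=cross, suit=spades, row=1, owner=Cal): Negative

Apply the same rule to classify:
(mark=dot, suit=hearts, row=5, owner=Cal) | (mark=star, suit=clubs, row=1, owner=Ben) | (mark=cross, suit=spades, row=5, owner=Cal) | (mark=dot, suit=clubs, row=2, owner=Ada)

The classifier is using: row ≥ 4.

Positive, Negative, Positive, Negative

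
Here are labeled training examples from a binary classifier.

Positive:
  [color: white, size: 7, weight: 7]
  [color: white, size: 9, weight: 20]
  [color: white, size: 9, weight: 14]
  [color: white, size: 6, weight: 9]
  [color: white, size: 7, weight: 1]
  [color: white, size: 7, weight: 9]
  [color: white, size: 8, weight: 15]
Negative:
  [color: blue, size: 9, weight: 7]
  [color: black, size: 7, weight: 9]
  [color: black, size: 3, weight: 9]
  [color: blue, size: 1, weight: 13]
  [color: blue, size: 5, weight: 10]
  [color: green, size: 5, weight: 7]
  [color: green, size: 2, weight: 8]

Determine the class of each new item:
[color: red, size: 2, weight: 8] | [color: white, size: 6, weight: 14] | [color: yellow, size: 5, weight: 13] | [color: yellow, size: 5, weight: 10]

Negative, Positive, Negative, Negative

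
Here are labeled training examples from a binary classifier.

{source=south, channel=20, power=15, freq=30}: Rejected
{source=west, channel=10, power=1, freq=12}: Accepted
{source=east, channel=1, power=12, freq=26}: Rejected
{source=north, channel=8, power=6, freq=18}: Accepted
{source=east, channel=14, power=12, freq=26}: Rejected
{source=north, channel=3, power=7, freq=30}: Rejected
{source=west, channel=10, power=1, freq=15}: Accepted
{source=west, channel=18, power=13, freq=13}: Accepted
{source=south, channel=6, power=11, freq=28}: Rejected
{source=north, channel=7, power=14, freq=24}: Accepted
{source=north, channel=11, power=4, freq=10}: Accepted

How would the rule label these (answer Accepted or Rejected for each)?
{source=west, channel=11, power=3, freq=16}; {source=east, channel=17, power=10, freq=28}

Accepted, Rejected

'Accepted' ⟺ freq ≤ 24.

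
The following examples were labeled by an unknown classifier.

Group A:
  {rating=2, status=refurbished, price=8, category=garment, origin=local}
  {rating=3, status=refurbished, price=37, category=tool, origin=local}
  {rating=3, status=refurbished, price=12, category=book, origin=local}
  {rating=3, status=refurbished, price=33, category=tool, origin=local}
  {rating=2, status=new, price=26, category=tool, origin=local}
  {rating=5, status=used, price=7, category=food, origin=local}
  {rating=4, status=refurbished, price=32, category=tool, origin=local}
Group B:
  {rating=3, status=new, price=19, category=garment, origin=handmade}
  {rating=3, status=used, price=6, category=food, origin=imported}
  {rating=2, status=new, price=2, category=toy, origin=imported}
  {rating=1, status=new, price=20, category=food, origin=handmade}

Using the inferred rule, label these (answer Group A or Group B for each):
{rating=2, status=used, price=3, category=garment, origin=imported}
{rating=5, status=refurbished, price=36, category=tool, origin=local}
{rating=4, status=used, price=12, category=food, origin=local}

The distinguishing property — origin is local — holds for all the 'Group A' cases and none of the 'Group B' cases.
{rating=2, status=used, price=3, category=garment, origin=imported}: Group B (origin is imported).
{rating=5, status=refurbished, price=36, category=tool, origin=local}: Group A (origin is local).
{rating=4, status=used, price=12, category=food, origin=local}: Group A (origin is local).

Group B, Group A, Group A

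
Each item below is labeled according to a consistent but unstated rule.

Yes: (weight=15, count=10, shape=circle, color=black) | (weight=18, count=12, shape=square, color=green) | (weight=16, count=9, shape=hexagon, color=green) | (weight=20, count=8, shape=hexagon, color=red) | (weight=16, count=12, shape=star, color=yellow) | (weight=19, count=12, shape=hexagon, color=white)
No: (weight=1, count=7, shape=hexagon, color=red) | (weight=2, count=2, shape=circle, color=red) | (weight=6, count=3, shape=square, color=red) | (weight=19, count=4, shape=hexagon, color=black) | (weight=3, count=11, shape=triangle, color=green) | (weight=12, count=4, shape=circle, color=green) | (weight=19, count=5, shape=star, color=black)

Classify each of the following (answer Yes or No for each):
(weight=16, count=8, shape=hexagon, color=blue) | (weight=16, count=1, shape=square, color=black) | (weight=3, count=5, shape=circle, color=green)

The simplest hypothesis consistent with all the labels is: weight ≥ 6 AND count ≥ 7.
Yes: (weight=16, count=8, shape=hexagon, color=blue), since weight = 16, count = 8. No: (weight=16, count=1, shape=square, color=black), since weight = 16, count = 1. No: (weight=3, count=5, shape=circle, color=green), since weight = 3, count = 5.

Yes, No, No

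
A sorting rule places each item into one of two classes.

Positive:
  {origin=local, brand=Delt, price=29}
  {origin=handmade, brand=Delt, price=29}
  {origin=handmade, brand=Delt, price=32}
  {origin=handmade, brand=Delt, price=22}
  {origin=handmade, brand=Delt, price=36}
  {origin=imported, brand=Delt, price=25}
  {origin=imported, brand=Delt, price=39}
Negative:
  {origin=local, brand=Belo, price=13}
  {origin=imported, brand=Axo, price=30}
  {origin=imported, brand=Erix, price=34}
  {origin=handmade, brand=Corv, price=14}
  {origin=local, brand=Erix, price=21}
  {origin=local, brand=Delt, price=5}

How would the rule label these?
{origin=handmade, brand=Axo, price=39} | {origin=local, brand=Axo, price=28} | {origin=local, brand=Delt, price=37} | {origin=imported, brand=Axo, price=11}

Every 'Positive' example satisfies: brand is Delt AND price ≥ 13. None of the 'Negative' examples do.

Negative, Negative, Positive, Negative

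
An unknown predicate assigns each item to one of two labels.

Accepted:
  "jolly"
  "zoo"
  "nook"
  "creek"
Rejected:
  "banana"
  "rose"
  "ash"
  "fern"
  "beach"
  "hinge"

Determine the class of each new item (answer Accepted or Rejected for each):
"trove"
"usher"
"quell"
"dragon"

The pattern is that an item is 'Accepted' exactly when: has a double letter.
Rejected: "trove", since no doubled letter. Rejected: "usher", since no doubled letter. Accepted: "quell", since 'll' doubled. Rejected: "dragon", since no doubled letter.

Rejected, Rejected, Accepted, Rejected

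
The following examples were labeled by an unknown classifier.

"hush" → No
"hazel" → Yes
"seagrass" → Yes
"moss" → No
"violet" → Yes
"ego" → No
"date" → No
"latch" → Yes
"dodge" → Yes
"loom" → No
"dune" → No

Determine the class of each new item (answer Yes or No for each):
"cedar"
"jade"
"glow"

Yes, No, No

The classifier is using: length ≥ 5.
"cedar" — length 5, hence Yes. "jade" — length 4, hence No. "glow" — length 4, hence No.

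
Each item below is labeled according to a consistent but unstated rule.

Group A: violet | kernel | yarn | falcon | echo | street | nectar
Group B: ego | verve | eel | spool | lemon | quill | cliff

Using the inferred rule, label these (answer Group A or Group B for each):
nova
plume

Comparing the two groups points to one rule — even length.
nova: Group A (length 4). plume: Group B (length 5).

Group A, Group B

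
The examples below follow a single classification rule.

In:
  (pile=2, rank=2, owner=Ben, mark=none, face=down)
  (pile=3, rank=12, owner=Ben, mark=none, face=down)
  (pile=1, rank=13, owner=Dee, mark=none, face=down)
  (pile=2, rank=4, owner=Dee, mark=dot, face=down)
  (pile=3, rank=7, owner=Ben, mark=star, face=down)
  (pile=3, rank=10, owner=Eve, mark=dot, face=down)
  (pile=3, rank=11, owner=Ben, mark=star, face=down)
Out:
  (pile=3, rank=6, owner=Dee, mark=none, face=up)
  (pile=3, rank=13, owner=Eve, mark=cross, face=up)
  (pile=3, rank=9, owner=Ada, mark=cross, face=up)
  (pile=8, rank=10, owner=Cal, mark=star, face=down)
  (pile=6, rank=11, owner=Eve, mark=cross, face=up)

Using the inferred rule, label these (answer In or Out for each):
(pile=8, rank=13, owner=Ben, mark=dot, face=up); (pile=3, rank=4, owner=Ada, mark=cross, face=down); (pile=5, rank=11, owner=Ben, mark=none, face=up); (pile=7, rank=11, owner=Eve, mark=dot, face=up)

Out, In, Out, Out

Every 'In' example satisfies: face is down AND pile ≤ 3. None of the 'Out' examples do.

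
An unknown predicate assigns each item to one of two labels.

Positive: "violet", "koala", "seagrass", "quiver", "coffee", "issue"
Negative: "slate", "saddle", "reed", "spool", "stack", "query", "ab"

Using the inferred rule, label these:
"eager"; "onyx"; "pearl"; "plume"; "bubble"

All 'Positive' examples share one property — has ≥ 3 vowels — and every 'Negative' example lacks it.
"eager" → 3 vowels → Positive. "onyx" → 1 vowel → Negative. "pearl" → 2 vowels → Negative. "plume" → 2 vowels → Negative. "bubble" → 2 vowels → Negative.

Positive, Negative, Negative, Negative, Negative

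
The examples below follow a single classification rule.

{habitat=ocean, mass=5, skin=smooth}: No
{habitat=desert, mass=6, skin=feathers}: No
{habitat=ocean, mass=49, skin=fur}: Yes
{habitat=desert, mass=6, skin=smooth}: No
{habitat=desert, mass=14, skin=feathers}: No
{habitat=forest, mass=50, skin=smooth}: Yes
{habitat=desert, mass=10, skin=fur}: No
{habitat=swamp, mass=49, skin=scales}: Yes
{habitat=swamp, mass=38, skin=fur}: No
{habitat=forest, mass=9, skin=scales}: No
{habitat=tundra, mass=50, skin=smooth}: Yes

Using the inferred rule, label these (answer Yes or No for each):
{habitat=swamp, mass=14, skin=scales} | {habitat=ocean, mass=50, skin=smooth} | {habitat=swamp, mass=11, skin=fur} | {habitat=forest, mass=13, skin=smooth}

No, Yes, No, No

The distinguishing property — mass ≥ 49 — holds for all the 'Yes' cases and none of the 'No' cases.
{habitat=swamp, mass=14, skin=scales}: mass = 14, does not satisfy this → No.
{habitat=ocean, mass=50, skin=smooth}: mass = 50, meets the rule → Yes.
{habitat=swamp, mass=11, skin=fur}: mass = 11, does not satisfy this → No.
{habitat=forest, mass=13, skin=smooth}: mass = 13, does not satisfy this → No.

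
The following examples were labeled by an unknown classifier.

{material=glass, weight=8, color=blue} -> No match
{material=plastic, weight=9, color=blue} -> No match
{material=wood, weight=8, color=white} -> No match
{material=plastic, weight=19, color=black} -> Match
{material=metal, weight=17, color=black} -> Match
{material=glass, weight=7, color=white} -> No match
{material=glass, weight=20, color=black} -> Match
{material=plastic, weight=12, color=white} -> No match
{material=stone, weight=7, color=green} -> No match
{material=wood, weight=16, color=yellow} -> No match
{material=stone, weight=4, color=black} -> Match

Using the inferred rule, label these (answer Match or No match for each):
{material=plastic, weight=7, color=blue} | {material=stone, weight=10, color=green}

No match, No match

Every 'Match' example satisfies: color is black. None of the 'No match' examples do.
{material=plastic, weight=7, color=blue}: No match (color is blue).
{material=stone, weight=10, color=green}: No match (color is green).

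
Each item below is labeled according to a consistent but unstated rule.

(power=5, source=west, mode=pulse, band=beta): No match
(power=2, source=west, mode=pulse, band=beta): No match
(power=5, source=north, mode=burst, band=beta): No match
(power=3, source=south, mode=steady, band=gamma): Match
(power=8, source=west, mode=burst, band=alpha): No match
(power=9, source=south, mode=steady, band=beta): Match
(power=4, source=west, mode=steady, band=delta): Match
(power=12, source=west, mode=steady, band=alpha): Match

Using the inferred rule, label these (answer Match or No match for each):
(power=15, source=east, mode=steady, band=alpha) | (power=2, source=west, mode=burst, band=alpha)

One predicate separates the groups cleanly: mode is steady.
(power=15, source=east, mode=steady, band=alpha): mode is steady, matches → Match.
(power=2, source=west, mode=burst, band=alpha): mode is burst, doesn't match → No match.

Match, No match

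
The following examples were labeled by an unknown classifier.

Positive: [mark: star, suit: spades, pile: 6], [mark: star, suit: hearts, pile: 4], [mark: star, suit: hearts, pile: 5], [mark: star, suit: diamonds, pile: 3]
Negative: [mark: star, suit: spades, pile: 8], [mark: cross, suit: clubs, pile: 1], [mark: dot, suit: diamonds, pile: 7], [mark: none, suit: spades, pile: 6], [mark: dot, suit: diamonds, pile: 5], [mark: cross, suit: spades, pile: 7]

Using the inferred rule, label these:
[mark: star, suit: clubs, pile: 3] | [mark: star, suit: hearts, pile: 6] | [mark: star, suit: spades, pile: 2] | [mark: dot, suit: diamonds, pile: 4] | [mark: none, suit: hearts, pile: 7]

One predicate separates the groups cleanly: mark is star AND pile ≤ 6.
[mark: star, suit: clubs, pile: 3]: mark is star, pile = 3, fits → Positive.
[mark: star, suit: hearts, pile: 6]: mark is star, pile = 6, fits → Positive.
[mark: star, suit: spades, pile: 2]: mark is star, pile = 2, fits → Positive.
[mark: dot, suit: diamonds, pile: 4]: mark is dot, pile = 4, doesn't match → Negative.
[mark: none, suit: hearts, pile: 7]: mark is none, pile = 7, doesn't match → Negative.

Positive, Positive, Positive, Negative, Negative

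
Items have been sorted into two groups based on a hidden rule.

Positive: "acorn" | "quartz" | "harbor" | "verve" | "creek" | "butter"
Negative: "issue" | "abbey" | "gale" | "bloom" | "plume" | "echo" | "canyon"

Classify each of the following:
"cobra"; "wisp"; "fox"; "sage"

Positive, Negative, Negative, Negative

The pattern is that an item is 'Positive' exactly when: contains 'r'.
"cobra" → has 'r' → Positive. "wisp" → no 'r' → Negative. "fox" → no 'r' → Negative. "sage" → no 'r' → Negative.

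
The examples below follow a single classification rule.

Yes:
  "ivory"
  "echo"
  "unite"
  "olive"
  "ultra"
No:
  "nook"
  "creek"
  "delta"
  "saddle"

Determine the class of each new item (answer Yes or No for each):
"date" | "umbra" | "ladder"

No, Yes, No

Checking candidate rules against both groups, what survives is: starts with a vowel.
No: "date", since starts with 'd'.
Yes: "umbra", since starts with 'u'.
No: "ladder", since starts with 'l'.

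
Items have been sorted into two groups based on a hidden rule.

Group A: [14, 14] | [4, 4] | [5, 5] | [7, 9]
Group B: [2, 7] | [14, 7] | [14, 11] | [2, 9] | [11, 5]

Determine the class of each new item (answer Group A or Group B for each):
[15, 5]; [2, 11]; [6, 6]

Group B, Group B, Group A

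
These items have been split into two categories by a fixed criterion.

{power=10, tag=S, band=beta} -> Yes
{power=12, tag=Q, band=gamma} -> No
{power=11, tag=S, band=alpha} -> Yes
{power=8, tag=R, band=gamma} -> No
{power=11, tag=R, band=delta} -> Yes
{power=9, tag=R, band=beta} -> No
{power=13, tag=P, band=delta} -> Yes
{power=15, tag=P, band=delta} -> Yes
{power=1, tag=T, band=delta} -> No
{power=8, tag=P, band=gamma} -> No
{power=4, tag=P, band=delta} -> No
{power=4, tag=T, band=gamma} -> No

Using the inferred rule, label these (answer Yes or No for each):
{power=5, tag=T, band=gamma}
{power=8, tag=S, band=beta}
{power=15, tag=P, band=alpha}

One predicate separates the groups cleanly: power ≥ 10 AND power ≠ 12.
{power=5, tag=T, band=gamma}: No (power = 5).
{power=8, tag=S, band=beta}: No (power = 8).
{power=15, tag=P, band=alpha}: Yes (power = 15).

No, No, Yes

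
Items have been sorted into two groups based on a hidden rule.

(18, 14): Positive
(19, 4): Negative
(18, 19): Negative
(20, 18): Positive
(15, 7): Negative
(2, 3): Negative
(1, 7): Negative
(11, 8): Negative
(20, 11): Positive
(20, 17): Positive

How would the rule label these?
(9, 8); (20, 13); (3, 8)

Negative, Positive, Negative

Every 'Positive' example satisfies: first > second AND first is even. None of the 'Negative' examples do.
(9, 8) → 9 > 8, first 9 → Negative. (20, 13) → 20 > 13, first 20 → Positive. (3, 8) → 3 < 8, first 3 → Negative.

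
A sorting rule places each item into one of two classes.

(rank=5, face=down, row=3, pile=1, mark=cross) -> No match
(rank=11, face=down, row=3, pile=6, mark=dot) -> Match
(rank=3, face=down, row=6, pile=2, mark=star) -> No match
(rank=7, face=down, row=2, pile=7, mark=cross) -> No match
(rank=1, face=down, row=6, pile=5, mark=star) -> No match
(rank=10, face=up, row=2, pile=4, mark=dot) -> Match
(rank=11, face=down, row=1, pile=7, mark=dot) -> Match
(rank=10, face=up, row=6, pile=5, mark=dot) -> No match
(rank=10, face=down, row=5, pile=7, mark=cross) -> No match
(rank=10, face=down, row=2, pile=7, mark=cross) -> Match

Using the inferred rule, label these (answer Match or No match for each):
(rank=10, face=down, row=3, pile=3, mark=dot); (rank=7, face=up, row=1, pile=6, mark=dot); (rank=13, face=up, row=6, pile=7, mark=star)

Match, No match, No match

All 'Match' examples share one property — row ≤ 3 AND rank ≥ 10 — and every 'No match' example lacks it.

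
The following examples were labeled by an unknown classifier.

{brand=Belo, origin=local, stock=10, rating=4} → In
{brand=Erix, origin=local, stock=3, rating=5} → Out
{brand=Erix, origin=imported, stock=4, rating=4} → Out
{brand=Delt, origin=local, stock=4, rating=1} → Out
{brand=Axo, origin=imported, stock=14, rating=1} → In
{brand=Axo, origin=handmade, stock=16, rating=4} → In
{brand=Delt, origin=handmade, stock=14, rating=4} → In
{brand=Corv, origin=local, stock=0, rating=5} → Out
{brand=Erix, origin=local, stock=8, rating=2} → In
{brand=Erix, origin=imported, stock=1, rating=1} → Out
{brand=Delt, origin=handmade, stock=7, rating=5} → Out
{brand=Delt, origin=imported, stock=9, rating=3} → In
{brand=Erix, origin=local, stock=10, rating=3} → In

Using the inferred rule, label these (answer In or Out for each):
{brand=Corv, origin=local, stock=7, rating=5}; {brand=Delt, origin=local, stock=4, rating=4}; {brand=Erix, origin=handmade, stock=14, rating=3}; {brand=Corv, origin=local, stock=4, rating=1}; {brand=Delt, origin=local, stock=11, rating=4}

The distinguishing property — stock ≥ 8 — holds for all the 'In' cases and none of the 'Out' cases.

Out, Out, In, Out, In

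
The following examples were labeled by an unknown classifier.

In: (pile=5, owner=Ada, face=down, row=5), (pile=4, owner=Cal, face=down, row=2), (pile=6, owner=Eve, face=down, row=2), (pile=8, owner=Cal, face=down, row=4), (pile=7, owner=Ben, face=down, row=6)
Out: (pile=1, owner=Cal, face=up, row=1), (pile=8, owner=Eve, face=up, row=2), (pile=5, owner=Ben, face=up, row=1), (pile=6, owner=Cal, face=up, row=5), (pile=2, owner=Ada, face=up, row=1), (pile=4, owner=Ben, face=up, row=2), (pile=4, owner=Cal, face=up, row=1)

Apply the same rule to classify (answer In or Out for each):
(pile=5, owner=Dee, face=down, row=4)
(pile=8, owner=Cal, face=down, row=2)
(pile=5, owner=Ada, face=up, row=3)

In, In, Out

The pattern is that an item is 'In' exactly when: face is down.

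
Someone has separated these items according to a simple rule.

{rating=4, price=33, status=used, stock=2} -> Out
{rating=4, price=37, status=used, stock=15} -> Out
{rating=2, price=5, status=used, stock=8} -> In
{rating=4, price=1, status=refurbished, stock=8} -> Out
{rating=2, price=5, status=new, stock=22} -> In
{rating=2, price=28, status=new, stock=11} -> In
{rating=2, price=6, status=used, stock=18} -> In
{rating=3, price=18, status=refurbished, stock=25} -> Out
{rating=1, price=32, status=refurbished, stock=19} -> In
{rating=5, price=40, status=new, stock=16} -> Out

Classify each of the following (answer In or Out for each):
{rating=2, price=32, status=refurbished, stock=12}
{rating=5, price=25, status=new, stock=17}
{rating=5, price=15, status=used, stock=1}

The pattern is that an item is 'In' exactly when: rating ≤ 2.

In, Out, Out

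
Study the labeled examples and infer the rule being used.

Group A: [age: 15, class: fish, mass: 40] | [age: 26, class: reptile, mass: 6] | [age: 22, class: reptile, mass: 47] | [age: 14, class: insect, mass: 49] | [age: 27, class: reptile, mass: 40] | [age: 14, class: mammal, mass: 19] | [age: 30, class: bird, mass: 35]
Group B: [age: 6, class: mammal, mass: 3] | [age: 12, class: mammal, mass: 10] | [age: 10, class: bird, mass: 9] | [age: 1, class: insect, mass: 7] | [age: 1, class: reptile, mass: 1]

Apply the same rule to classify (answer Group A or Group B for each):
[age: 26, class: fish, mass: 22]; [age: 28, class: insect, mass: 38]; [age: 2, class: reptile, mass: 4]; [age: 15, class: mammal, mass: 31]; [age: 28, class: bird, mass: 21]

Group A, Group A, Group B, Group A, Group A

The rule appears to be: age ≥ 14.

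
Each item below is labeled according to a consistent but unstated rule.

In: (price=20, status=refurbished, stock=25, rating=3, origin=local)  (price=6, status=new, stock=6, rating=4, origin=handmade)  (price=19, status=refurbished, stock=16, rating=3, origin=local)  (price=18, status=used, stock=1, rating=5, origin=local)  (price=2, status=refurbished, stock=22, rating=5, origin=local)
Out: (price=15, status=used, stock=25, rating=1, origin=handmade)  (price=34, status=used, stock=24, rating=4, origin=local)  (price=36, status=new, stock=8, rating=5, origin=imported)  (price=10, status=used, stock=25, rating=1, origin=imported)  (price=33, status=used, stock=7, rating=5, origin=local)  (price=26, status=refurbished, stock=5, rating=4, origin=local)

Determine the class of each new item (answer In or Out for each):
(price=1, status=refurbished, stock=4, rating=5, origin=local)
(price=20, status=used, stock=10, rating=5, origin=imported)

The simplest hypothesis consistent with all the labels is: price ≤ 20 AND rating ≥ 3.

In, In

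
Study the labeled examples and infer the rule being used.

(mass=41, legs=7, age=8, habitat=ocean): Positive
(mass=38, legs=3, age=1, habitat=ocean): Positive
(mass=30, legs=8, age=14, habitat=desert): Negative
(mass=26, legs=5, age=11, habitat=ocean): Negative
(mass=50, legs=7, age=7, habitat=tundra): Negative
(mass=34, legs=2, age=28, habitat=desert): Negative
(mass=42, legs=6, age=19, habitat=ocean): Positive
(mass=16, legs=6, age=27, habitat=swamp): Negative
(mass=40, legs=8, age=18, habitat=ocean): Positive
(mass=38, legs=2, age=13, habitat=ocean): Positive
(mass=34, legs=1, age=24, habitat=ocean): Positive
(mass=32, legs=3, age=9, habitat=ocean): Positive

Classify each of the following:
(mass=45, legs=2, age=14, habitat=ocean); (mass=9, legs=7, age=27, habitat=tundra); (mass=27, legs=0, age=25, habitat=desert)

One predicate separates the groups cleanly: habitat is ocean AND mass ≥ 30.
(mass=45, legs=2, age=14, habitat=ocean) — habitat is ocean, mass = 45, hence Positive. (mass=9, legs=7, age=27, habitat=tundra) — habitat is tundra, mass = 9, hence Negative. (mass=27, legs=0, age=25, habitat=desert) — habitat is desert, mass = 27, hence Negative.

Positive, Negative, Negative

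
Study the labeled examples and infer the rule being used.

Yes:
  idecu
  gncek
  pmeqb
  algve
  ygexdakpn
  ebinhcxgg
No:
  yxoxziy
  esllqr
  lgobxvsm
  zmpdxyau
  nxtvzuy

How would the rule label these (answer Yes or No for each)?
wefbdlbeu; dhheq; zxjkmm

Yes, Yes, No

'Yes' ⟺ odd length AND contains 'e'.
wefbdlbeu: length 9, has 'e' — checks out, so Yes.
dhheq: length 5, has 'e' — checks out, so Yes.
zxjkmm: length 6, no 'e' — fails this test, so No.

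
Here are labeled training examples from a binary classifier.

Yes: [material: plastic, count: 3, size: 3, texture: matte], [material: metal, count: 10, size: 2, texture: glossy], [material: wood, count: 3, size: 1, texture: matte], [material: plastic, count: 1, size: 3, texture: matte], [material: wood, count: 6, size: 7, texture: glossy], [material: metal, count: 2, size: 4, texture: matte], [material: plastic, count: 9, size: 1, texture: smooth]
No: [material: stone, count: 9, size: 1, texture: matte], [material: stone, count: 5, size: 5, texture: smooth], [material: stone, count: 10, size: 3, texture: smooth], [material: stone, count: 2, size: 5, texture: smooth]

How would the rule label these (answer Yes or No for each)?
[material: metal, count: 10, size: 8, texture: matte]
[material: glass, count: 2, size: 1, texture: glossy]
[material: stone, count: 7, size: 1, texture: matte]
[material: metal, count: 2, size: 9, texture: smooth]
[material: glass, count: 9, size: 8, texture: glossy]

All 'Yes' examples share one property — material is not stone — and every 'No' example lacks it.
[material: metal, count: 10, size: 8, texture: matte] — material is metal, hence Yes.
[material: glass, count: 2, size: 1, texture: glossy] — material is glass, hence Yes.
[material: stone, count: 7, size: 1, texture: matte] — material is stone, hence No.
[material: metal, count: 2, size: 9, texture: smooth] — material is metal, hence Yes.
[material: glass, count: 9, size: 8, texture: glossy] — material is glass, hence Yes.

Yes, Yes, No, Yes, Yes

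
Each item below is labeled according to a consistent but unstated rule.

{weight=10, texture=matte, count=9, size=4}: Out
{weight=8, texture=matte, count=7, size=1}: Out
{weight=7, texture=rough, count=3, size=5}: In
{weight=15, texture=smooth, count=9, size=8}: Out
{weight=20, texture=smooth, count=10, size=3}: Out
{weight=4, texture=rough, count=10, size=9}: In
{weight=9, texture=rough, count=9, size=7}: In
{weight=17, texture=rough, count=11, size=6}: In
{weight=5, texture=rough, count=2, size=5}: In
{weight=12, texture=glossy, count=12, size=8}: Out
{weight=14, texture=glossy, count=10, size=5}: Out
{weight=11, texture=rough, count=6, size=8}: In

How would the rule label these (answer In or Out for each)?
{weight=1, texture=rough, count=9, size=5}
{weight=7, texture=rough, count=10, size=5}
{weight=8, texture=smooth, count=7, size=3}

A rule that fits every label: texture is rough — true of each 'In' example, false of each 'Out' one.
{weight=1, texture=rough, count=9, size=5} — texture is rough, hence In.
{weight=7, texture=rough, count=10, size=5} — texture is rough, hence In.
{weight=8, texture=smooth, count=7, size=3} — texture is smooth, hence Out.

In, In, Out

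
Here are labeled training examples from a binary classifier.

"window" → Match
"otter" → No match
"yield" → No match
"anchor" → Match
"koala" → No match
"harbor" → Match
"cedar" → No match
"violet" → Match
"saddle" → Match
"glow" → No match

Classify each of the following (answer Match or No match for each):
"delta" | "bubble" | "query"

The classifier is using: length 6.
No match: "delta", since length 5. Match: "bubble", since length 6. No match: "query", since length 5.

No match, Match, No match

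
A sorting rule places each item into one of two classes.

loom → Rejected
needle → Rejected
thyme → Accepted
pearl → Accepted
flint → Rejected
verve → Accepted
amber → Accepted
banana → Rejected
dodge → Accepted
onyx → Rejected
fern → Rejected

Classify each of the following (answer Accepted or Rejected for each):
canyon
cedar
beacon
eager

Rejected, Accepted, Rejected, Accepted

The pattern is that an item is 'Accepted' exactly when: odd length AND contains 'e'.
canyon: Rejected (length 6, no 'e').
cedar: Accepted (length 5, has 'e').
beacon: Rejected (length 6, has 'e').
eager: Accepted (length 5, has 'e').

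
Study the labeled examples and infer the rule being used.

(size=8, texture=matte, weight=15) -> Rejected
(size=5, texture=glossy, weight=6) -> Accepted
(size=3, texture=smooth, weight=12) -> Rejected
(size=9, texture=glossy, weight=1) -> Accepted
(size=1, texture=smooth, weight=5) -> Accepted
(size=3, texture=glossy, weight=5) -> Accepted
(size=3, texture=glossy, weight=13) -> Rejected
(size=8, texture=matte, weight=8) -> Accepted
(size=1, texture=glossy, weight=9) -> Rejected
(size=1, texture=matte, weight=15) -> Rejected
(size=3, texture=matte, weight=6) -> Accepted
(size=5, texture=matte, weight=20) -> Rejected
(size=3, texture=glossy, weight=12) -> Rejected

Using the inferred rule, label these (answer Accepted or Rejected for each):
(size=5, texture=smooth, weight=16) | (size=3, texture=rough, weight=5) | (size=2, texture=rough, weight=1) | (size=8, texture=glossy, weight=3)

Rejected, Accepted, Accepted, Accepted

Every 'Accepted' example satisfies: weight ≤ 8. None of the 'Rejected' examples do.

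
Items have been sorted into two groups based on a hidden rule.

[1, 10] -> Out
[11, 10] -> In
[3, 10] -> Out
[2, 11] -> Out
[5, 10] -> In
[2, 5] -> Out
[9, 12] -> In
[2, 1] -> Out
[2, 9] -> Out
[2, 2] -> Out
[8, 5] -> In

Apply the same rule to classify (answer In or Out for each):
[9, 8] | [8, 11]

Every 'In' example satisfies: first ≥ 5. None of the 'Out' examples do.
In: [9, 8], since first 9. In: [8, 11], since first 8.

In, In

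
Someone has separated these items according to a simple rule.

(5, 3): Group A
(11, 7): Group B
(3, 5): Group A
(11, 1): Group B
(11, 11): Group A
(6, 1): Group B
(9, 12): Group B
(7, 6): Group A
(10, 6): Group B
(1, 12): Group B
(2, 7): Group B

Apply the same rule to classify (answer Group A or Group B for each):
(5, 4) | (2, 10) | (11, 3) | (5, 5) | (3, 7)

Group A, Group B, Group B, Group A, Group B

All 'Group A' examples share one property — |first − second| ≤ 2 — and every 'Group B' example lacks it.
(5, 4) — |5−4| = 1, hence Group A.
(2, 10) — |2−10| = 8, hence Group B.
(11, 3) — |11−3| = 8, hence Group B.
(5, 5) — |5−5| = 0, hence Group A.
(3, 7) — |3−7| = 4, hence Group B.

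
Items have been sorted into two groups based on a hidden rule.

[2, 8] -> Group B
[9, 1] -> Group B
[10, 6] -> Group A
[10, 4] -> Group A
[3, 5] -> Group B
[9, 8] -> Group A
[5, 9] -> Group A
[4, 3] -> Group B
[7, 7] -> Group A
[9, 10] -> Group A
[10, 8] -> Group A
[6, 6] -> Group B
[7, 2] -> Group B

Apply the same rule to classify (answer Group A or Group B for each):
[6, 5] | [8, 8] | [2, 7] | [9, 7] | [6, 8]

Group B, Group A, Group B, Group A, Group A

The rule appears to be: sum ≥ 14.
Group B: [6, 5], since 6+5 = 11.
Group A: [8, 8], since 8+8 = 16.
Group B: [2, 7], since 2+7 = 9.
Group A: [9, 7], since 9+7 = 16.
Group A: [6, 8], since 6+8 = 14.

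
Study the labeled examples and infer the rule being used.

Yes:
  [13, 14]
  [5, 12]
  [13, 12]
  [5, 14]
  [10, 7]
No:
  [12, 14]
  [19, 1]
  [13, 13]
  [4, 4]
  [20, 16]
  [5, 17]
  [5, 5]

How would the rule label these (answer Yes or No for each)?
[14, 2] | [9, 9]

One predicate separates the groups cleanly: sum is odd.
[14, 2] — 14+2 = 16, hence No.
[9, 9] — 9+9 = 18, hence No.

No, No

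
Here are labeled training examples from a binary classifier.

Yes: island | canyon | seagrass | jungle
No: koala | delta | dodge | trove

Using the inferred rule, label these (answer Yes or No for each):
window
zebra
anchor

Yes, No, Yes

All 'Yes' examples share one property — even length — and every 'No' example lacks it.
window — length 6, hence Yes. zebra — length 5, hence No. anchor — length 6, hence Yes.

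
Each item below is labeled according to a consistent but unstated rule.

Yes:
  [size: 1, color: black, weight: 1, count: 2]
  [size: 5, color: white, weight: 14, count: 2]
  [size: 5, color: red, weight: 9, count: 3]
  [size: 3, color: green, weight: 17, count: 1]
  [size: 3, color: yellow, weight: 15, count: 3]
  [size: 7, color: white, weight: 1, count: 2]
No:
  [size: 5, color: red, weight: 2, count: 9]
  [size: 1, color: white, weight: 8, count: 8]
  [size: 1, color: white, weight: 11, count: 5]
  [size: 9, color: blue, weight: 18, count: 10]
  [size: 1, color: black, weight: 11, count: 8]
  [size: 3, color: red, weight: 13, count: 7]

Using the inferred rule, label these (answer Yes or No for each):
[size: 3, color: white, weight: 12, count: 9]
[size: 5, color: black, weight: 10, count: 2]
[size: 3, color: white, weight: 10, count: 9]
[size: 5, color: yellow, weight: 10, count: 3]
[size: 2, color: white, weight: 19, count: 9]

One predicate separates the groups cleanly: count ≤ 3.

No, Yes, No, Yes, No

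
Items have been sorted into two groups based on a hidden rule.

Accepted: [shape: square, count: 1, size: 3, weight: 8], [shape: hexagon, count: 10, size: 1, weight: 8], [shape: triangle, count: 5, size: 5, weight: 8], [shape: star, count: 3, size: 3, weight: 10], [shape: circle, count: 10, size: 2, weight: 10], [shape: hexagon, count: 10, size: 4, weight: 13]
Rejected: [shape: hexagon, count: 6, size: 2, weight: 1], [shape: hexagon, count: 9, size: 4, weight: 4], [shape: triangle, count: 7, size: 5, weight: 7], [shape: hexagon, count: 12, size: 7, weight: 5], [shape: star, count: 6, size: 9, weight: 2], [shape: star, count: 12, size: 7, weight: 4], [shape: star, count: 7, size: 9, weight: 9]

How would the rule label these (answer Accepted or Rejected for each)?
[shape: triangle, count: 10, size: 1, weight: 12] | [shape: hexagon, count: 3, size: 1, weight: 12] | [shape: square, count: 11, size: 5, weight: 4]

The pattern is that an item is 'Accepted' exactly when: weight ≥ 8 AND size ≤ 5.

Accepted, Accepted, Rejected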